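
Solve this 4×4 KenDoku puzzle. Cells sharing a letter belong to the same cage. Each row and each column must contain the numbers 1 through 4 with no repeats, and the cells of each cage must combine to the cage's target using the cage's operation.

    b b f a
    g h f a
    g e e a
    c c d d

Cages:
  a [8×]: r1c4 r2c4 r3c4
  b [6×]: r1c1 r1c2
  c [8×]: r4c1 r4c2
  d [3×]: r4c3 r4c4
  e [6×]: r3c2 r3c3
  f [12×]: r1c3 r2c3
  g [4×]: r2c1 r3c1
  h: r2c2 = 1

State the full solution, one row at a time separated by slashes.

3 2 4 1 / 4 1 3 2 / 1 3 2 4 / 2 4 1 3

Cage h is a single given cell; hence r2c2 = 1.
Row 2 now contains 1; hence r2c1 = 4.
Row 2 already has 4, so r2c3 = 3.
Row 2 already has 4, leaving r2c4 = 2.
Cage g's pair has product 4; hence r3c1 = 1.
3 is placed in column 3, so r3c3 = 2.
1 is placed in row 3, leaving r3c4 = 4.
4 is placed in column 1, so r4c1 = 2.
Row 4 now contains 2, leaving r4c2 = 4.
3 is placed in column 3, leaving r4c3 = 1.
1 is placed in row 4; hence r4c4 = 3.
Column 1 now contains 2, which forces r1c1 = 3.
The two cells of cage b must have product 6; hence r1c2 = 2.
3 is placed in column 3, leaving r1c3 = 4.
4 is placed in column 4, leaving r1c4 = 1.
2 is placed in row 3, leaving r3c2 = 3.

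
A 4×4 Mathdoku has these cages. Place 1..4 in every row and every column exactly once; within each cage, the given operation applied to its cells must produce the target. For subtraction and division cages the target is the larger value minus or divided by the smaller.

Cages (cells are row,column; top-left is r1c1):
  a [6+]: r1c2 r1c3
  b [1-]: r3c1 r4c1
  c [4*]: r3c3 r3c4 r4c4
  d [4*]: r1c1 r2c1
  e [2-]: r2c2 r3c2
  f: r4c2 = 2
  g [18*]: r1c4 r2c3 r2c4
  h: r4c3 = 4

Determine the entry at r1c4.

Cage g has product 18, which forces r1c4 = 3.
Cage g needs product 18; hence r2c3 = 3.
Cage g has product 18; hence r2c4 = 2.
F is a freebie; hence r4c2 = 2.
Cage h is a single given cell; hence r4c3 = 4.
2 is placed in column 4; hence r4c4 = 1.
Column 2 now contains 2, which forces r1c2 = 4.
4 is placed in column 3, which forces r1c3 = 2.
Cage e needs two cells with difference 2; hence r2c2 = 1.
Cage e needs two cells with difference 2; hence r3c2 = 3.
The 3 cells of cage c must have product 4, which forces r3c3 = 1.
Column 4 now contains 1, leaving r3c4 = 4.
1 is placed in row 4; hence r4c1 = 3.
4 is placed in row 1, which forces r1c1 = 1.
1 is placed in row 2; hence r2c1 = 4.
4 is placed in row 3, leaving r3c1 = 2.
Completed grid: 1 4 2 3 / 4 1 3 2 / 2 3 1 4 / 3 2 4 1.

3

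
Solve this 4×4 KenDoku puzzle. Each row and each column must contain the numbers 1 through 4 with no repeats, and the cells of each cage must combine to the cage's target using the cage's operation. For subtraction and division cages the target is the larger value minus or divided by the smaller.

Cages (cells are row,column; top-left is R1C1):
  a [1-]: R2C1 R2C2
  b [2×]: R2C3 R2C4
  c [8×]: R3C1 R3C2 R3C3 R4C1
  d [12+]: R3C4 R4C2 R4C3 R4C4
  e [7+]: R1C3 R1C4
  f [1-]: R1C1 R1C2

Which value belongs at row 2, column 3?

The 4 cells of cage c must have product 8, so R4C1 = 1.
Cage d needs sum 12, which forces R3C4 = 3.
The two cells of cage e must have sum 7, leaving R1C3 = 3.
3 is placed in column 4, leaving R1C4 = 4.
Column 4 already has 4, so R4C4 = 2.
Row 1 now contains 4, which forces R1C1 = 2.
The two cells of cage f must have difference 1, which forces R1C2 = 1.
Cage b's pair has product 2, so R2C3 = 2.
2 is placed in column 4, leaving R2C4 = 1.
Column 1 now contains 2, which forces R3C1 = 4.
Row 3 now contains 4; hence R3C2 = 2.
Row 3 now contains 4, leaving R3C3 = 1.
Cage d has sum 12, so R4C2 = 3.
Row 4 now contains 2, which forces R4C3 = 4.
Column 1 now contains 4; hence R2C1 = 3.
Column 2 now contains 3, leaving R2C2 = 4.
The full grid is 2 1 3 4 / 3 4 2 1 / 4 2 1 3 / 1 3 4 2.

2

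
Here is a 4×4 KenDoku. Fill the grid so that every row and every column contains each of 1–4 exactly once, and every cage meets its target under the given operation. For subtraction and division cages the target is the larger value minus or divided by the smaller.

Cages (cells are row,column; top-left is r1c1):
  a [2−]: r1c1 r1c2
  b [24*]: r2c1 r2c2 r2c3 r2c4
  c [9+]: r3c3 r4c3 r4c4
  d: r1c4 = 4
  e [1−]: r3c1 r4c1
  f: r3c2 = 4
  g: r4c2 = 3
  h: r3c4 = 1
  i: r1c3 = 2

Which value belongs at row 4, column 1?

1

Cage i is a single given cell, so r1c3 = 2.
Cage d is a single given cell, leaving r1c4 = 4.
Cage f is a single given cell, leaving r3c2 = 4.
Row 3 now contains 4, which forces r3c3 = 3.
Cage h is given; hence r3c4 = 1.
Cage g is a single given cell, leaving r4c2 = 3.
Row 4 now contains 3; hence r4c4 = 2.
Cage a needs two cells with difference 2, so r1c1 = 3.
3 is placed in column 2, which forces r1c2 = 1.
1 is placed in column 2; hence r2c2 = 2.
2 is placed in column 4; hence r2c4 = 3.
Row 3 now contains 1, leaving r3c1 = 2.
Cage e needs two cells with difference 1, so r4c1 = 1.
Cage c needs sum 9, so r4c3 = 4.
1 is placed in column 1; hence r2c1 = 4.
Column 3 already has 4; hence r2c3 = 1.
Completed grid: 3 1 2 4 / 4 2 1 3 / 2 4 3 1 / 1 3 4 2.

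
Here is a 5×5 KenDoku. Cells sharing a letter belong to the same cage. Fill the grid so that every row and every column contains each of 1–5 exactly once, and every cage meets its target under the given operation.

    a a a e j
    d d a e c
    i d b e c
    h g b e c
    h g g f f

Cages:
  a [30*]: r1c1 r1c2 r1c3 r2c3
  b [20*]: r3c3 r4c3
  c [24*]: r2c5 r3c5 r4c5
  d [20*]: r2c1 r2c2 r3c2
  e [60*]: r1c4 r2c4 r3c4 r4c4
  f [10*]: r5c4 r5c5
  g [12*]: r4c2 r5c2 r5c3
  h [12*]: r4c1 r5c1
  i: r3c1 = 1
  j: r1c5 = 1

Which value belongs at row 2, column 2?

5

Cage j is given, so r1c5 = 1.
Cage i is a single given cell, leaving r3c1 = 1.
The 4 cells of cage a must have product 30, leaving r2c3 = 1.
Cage d needs product 20, leaving r2c1 = 2.
Row 2 already has 1, leaving r2c2 = 5.
The 3 cells of cage d must have product 20, so r3c2 = 2.
Cage e has product 60, which forces r4c4 = 1.
Cage a has product 30, which forces r1c1 = 5.
Column 2 already has 2, which forces r1c2 = 3.
The 4 cells of cage a must have product 30; hence r1c3 = 2.
Row 1 now contains 3, so r1c4 = 4.
Column 4 already has 4, which forces r2c4 = 3.
Row 2 now contains 3, which forces r2c5 = 4.
Column 4 already has 3, leaving r3c4 = 5.
4 is placed in column 5, which forces r3c5 = 3.
Column 2 already has 3, which forces r4c2 = 4.
4 is placed in row 4, which forces r4c3 = 5.
Cage c needs product 24; hence r4c5 = 2.
Cage g needs product 12, which forces r5c2 = 1.
Column 4 now contains 5, so r5c4 = 2.
2 is placed in column 5, leaving r5c5 = 5.
Row 3 already has 5, which forces r3c3 = 4.
4 is placed in row 4, leaving r4c1 = 3.
Cage h needs two cells with product 12, so r5c1 = 4.
Cage g needs product 12, so r5c3 = 3.
Filled in: 5 3 2 4 1 / 2 5 1 3 4 / 1 2 4 5 3 / 3 4 5 1 2 / 4 1 3 2 5.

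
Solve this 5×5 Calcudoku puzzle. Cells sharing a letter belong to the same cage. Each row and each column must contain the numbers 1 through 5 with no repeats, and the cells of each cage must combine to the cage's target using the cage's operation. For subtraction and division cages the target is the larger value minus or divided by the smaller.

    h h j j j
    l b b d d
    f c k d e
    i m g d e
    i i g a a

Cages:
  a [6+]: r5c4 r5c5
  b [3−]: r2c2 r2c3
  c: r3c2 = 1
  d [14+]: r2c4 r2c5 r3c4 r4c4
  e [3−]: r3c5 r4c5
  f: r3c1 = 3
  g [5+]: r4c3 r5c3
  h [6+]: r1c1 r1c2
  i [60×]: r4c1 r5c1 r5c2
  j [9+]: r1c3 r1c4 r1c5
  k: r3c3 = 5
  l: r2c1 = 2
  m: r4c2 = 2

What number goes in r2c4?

5

Cage l is given, so r2c1 = 2.
F is a freebie, so r3c1 = 3.
Cage c is given, so r3c2 = 1.
Cage k is a single given cell, leaving r3c3 = 5.
Cage m is given; hence r4c2 = 2.
The two cells of cage h must have sum 6, which forces r1c1 = 1.
Cage h's pair has sum 6, which forces r1c2 = 5.
Cage b's pair has difference 3, so r2c2 = 4.
The two cells of cage b must have difference 3; hence r2c3 = 1.
The 3 cells of cage i must have product 60; hence r5c2 = 3.
Cage d needs sum 14, which forces r3c4 = 2.
Row 3 now contains 2, leaving r3c5 = 4.
The two cells of cage g must have sum 5, which forces r4c3 = 3.
Cage d has sum 14; hence r4c4 = 4.
Cage g needs two cells with sum 5, so r5c3 = 2.
2 is placed in column 3, leaving r1c3 = 4.
Column 4 already has 4, leaving r1c4 = 3.
The 3 cells of cage j must have sum 9, so r1c5 = 2.
Column 4 now contains 3, so r2c4 = 5.
Row 2 already has 5, leaving r2c5 = 3.
4 is placed in row 4, so r4c1 = 5.
Cage e's pair has difference 3, which forces r4c5 = 1.
Cage i needs product 60, which forces r5c1 = 4.
5 is placed in column 4, which forces r5c4 = 1.
Column 5 now contains 1, which forces r5c5 = 5.
Completed grid: 1 5 4 3 2 / 2 4 1 5 3 / 3 1 5 2 4 / 5 2 3 4 1 / 4 3 2 1 5.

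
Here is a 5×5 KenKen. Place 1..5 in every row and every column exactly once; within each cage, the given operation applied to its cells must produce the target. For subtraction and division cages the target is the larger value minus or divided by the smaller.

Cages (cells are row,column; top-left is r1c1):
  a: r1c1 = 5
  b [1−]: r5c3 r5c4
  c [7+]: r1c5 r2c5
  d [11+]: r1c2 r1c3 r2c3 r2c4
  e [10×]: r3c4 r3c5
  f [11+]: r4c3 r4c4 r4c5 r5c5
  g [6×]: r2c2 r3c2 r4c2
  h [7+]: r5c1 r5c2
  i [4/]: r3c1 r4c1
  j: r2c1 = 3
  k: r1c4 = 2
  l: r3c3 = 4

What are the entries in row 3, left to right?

Cage a is a single given cell; hence r1c1 = 5.
Cage k is given; hence r1c4 = 2.
Cage j is given, leaving r2c1 = 3.
Cage l is a single given cell; hence r3c3 = 4.
Column 4 already has 2, so r3c4 = 5.
Row 3 now contains 5; hence r3c5 = 2.
The 4 cells of cage d must have sum 11, which forces r1c2 = 4.
Cage d has sum 11, which forces r1c3 = 1.
The two cells of cage c must have sum 7; hence r1c5 = 3.
Cage c's pair has sum 7, which forces r2c5 = 4.
Row 3 already has 4, leaving r3c1 = 1.
Row 3 already has 1; hence r3c2 = 3.
The two cells of cage i must have quotient 4, which forces r4c1 = 4.
4 is placed in column 1; hence r5c1 = 2.
Column 2 already has 3, leaving r5c2 = 5.
Row 5 now contains 5, leaving r5c3 = 3.
Row 5 now contains 5; hence r5c5 = 1.
Cage d needs sum 11, leaving r2c3 = 5.
Row 2 now contains 4, leaving r2c4 = 1.
Cage f has sum 11, so r4c3 = 2.
Cage f has sum 11; hence r4c4 = 3.
Column 5 already has 1; hence r4c5 = 5.
Row 5 now contains 1; hence r5c4 = 4.
Row 2 already has 1, so r2c2 = 2.
Row 4 already has 2; hence r4c2 = 1.
Filled in: 5 4 1 2 3 / 3 2 5 1 4 / 1 3 4 5 2 / 4 1 2 3 5 / 2 5 3 4 1.

1 3 4 5 2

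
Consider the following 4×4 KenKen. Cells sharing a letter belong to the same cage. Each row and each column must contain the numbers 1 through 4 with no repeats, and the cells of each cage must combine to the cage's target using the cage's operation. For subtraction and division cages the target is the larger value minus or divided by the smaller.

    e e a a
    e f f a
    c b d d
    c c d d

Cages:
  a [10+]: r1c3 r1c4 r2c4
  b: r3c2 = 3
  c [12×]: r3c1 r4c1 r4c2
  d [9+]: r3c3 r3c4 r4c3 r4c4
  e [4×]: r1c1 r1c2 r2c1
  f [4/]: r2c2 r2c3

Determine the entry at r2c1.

Cage b is a single given cell, leaving r3c2 = 3.
The 3 cells of cage c must have product 12, which forces r4c1 = 3.
Row 1 needs a 3, and only r1c3 is open for it.
Cage a needs sum 10, leaving r1c4 = 4.
Cage a has sum 10; hence r2c4 = 3.
4 is placed in row 1, so r1c1 = 1.
Cage e has product 4, leaving r1c2 = 2.
Cage e has product 4; hence r2c1 = 2.
Column 1 now contains 2, leaving r3c1 = 4.
Row 3 now contains 4, so r3c3 = 2.
Row 3 now contains 2, so r3c4 = 1.
Column 3 already has 2, leaving r4c3 = 4.
Column 4 already has 1, leaving r4c4 = 2.
Cage f needs two cells with quotient 4, which forces r2c2 = 4.
4 is placed in column 3, so r2c3 = 1.
Row 4 already has 4, which forces r4c2 = 1.
Completed grid: 1 2 3 4 / 2 4 1 3 / 4 3 2 1 / 3 1 4 2.

2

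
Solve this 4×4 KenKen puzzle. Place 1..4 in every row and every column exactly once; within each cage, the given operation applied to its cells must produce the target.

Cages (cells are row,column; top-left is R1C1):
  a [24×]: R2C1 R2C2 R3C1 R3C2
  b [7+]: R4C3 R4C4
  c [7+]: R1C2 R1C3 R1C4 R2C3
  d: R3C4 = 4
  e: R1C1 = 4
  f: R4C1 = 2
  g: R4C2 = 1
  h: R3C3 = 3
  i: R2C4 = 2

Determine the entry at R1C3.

2

Cage e is a single given cell, leaving R1C1 = 4.
Cage c has sum 7, which forces R2C3 = 1.
Cage i is given; hence R2C4 = 2.
Cage h is given, which forces R3C3 = 3.
Cage d is a single given cell, which forces R3C4 = 4.
Cage f is a single given cell, so R4C1 = 2.
G is a freebie, which forces R4C2 = 1.
Column 3 already has 3; hence R4C3 = 4.
Column 4 now contains 4, so R4C4 = 3.
The 4 cells of cage c must have sum 7, which forces R1C2 = 3.
Column 3 already has 3, so R1C3 = 2.
Column 4 now contains 3; hence R1C4 = 1.
Row 2 now contains 2, so R2C1 = 3.
Cage a has product 24, so R2C2 = 4.
Column 1 now contains 2, so R3C1 = 1.
Column 2 now contains 1, so R3C2 = 2.
The full grid is 4 3 2 1 / 3 4 1 2 / 1 2 3 4 / 2 1 4 3.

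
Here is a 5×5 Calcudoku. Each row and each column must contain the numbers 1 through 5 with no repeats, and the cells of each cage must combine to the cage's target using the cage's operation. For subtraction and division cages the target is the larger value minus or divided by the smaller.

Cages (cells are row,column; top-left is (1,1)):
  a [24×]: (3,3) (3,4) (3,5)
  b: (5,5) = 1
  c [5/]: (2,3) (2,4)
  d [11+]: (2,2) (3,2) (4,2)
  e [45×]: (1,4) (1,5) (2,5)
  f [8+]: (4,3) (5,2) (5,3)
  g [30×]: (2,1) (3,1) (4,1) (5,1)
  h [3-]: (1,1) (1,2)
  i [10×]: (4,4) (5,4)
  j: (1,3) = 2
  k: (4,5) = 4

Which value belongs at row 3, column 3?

J is a freebie, leaving (1,3) = 2.
Cage e needs product 45; hence (1,4) = 3.
Cage e has product 45, so (1,5) = 5.
Cage e has product 45; hence (2,5) = 3.
Cage k is given; hence (4,5) = 4.
Cage b is a single given cell, leaving (5,5) = 1.
Cage a has product 24, leaving (3,3) = 3.
The 3 cells of cage a must have product 24; hence (3,4) = 4.
4 is placed in column 5; hence (3,5) = 2.
The 3 cells of cage f must have sum 8; hence (4,3) = 1.
Cage d has sum 11, leaving (2,2) = 4.
1 is placed in column 3; hence (2,3) = 5.
Cage c's pair has quotient 5, leaving (2,4) = 1.
Row 3 now contains 2, which forces (3,2) = 5.
The 3 cells of cage d must have sum 11, so (4,2) = 2.
2 is placed in row 4, leaving (4,4) = 5.
2 is placed in column 2, leaving (5,2) = 3.
5 is placed in column 3, so (5,3) = 4.
5 is placed in column 4, which forces (5,4) = 2.
Cage h's pair has difference 3, leaving (1,1) = 4.
Column 2 already has 4; hence (1,2) = 1.
Row 2 now contains 1, leaving (2,1) = 2.
Row 3 now contains 5, so (3,1) = 1.
5 is placed in row 4, leaving (4,1) = 3.
Row 5 already has 2, leaving (5,1) = 5.
The full grid is 4 1 2 3 5 / 2 4 5 1 3 / 1 5 3 4 2 / 3 2 1 5 4 / 5 3 4 2 1.

3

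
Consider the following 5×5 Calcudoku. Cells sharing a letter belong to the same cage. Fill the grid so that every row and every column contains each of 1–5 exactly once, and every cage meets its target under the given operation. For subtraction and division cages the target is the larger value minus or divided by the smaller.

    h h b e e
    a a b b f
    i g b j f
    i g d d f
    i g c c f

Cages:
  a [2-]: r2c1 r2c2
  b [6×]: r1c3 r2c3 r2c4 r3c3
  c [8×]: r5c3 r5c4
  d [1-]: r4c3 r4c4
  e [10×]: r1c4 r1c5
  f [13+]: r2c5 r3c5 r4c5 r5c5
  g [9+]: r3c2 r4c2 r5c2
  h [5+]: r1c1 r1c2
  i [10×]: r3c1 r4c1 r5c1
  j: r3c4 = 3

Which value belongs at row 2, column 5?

Cage b needs product 6, so r2c4 = 1.
Cage j is given, leaving r3c4 = 3.
The only place for 5 in column 3 is r4c3.
Cage d's pair has difference 1, leaving r4c4 = 4.
Column 4 now contains 4, leaving r5c4 = 2.
2 is placed in column 4, which forces r1c4 = 5.
Cage e's pair has product 10; hence r1c5 = 2.
Row 5 now contains 2; hence r5c3 = 4.
Row 1 needs a 3, and only r1c3 is open for it.
Column 3 now contains 3, leaving r2c3 = 2.
The 4 cells of cage b must have product 6, leaving r3c3 = 1.
Row 2 needs a 4, and only r2c5 is open for it.
4 is placed in column 5, so r3c5 = 5.
Row 3 already has 5, so r3c1 = 2.
Row 3 already has 5, which forces r3c2 = 4.
The 3 cells of cage i must have product 10; hence r4c1 = 1.
Cage g has sum 9, which forces r4c2 = 2.
1 is placed in row 4; hence r4c5 = 3.
Cage i has product 10; hence r5c1 = 5.
Cage g has sum 9, so r5c2 = 3.
Column 5 already has 3; hence r5c5 = 1.
1 is placed in column 1, which forces r1c1 = 4.
4 is placed in column 2, leaving r1c2 = 1.
Column 1 already has 5; hence r2c1 = 3.
Column 2 already has 3, which forces r2c2 = 5.
Filled in: 4 1 3 5 2 / 3 5 2 1 4 / 2 4 1 3 5 / 1 2 5 4 3 / 5 3 4 2 1.

4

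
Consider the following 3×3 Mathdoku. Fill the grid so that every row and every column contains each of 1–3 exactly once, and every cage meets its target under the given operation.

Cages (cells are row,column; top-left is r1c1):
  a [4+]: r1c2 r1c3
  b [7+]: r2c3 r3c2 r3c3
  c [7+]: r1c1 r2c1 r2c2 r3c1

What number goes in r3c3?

Cage c needs sum 7; hence r2c2 = 1.
Column 2 already has 1, which forces r1c2 = 3.
Cage a needs two cells with sum 4, so r1c3 = 1.
Column 2 now contains 3, which forces r3c2 = 2.
Column 3 already has 1, leaving r3c3 = 3.
Row 1 now contains 1, leaving r1c1 = 2.
Cage c needs sum 7, so r2c1 = 3.
3 is placed in column 3, so r2c3 = 2.
3 is placed in row 3; hence r3c1 = 1.
Filled in: 2 3 1 / 3 1 2 / 1 2 3.

3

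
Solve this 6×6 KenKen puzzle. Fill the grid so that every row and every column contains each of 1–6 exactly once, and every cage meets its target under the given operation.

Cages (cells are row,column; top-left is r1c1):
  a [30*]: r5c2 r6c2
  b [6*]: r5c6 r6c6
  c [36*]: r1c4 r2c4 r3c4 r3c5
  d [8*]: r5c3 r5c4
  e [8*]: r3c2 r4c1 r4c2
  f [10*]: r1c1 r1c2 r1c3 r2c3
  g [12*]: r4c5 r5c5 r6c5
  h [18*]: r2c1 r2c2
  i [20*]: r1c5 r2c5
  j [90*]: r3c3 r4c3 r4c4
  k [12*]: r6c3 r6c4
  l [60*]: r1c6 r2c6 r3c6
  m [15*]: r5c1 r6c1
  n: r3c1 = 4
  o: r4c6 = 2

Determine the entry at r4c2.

4

The 4 cells of cage f must have product 10, which forces r2c3 = 1.
Cage n is a single given cell; hence r3c1 = 4.
Cage o is a single given cell, so r4c6 = 2.
Cage e needs product 8, so r3c2 = 2.
2 is placed in row 4; hence r4c1 = 1.
The 3 cells of cage e must have product 8, so r4c2 = 4.
The 4 cells of cage f must have product 10; hence r1c2 = 1.
The only place for 6 in row 1 is r1c4.
The 4 cells of cage c must have product 36, so r2c4 = 2.
2 is placed in column 4, which forces r5c4 = 4.
4 is placed in column 4, leaving r6c4 = 3.
Column 4 already has 3, leaving r3c4 = 1.
The 4 cells of cage c must have product 36, which forces r3c5 = 3.
Row 3 already has 3, which forces r3c6 = 5.
Column 4 already has 3; hence r4c4 = 5.
Column 5 already has 3, which forces r4c5 = 6.
Cage m's pair has product 15; hence r5c1 = 3.
4 is placed in row 5, which forces r5c3 = 2.
Row 5 now contains 2, so r5c5 = 1.
Row 5 now contains 1, which forces r5c6 = 6.
Row 6 already has 3, leaving r6c1 = 5.
5 is placed in row 6; hence r6c2 = 6.
Cage k's pair has product 12, leaving r6c3 = 4.
Row 6 now contains 4, which forces r6c5 = 2.
Column 6 already has 6, which forces r6c6 = 1.
Column 1 now contains 5, which forces r1c1 = 2.
Column 3 already has 2, leaving r1c3 = 5.
5 is placed in row 1, leaving r1c5 = 4.
4 is placed in row 1; hence r1c6 = 3.
3 is placed in column 1; hence r2c1 = 6.
Column 2 already has 6; hence r2c2 = 3.
4 is placed in column 5; hence r2c5 = 5.
3 is placed in column 6, so r2c6 = 4.
Row 3 already has 3, so r3c3 = 6.
6 is placed in row 4, leaving r4c3 = 3.
Row 5 now contains 6; hence r5c2 = 5.
Completed grid: 2 1 5 6 4 3 / 6 3 1 2 5 4 / 4 2 6 1 3 5 / 1 4 3 5 6 2 / 3 5 2 4 1 6 / 5 6 4 3 2 1.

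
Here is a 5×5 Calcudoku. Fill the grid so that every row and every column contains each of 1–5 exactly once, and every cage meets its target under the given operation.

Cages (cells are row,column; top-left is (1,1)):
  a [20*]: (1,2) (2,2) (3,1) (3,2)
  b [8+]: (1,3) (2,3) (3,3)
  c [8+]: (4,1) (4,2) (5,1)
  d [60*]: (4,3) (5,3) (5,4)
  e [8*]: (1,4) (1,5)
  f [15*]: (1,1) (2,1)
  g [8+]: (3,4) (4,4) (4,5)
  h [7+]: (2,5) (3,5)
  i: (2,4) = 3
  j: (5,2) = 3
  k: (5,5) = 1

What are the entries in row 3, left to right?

1 4 5 2 3

Cage i is a single given cell, which forces (2,4) = 3.
Cage j is a single given cell, so (5,2) = 3.
Cage k is given; hence (5,5) = 1.
The two cells of cage f must have product 15; hence (1,1) = 3.
Row 2 now contains 3; hence (2,1) = 5.
Cage d has product 60, so (4,3) = 3.
Cage c needs sum 8, so (5,1) = 2.
2 is placed in column 1, leaving (3,1) = 1.
1 is placed in column 1; hence (4,1) = 4.
The 3 cells of cage c must have sum 8, leaving (4,2) = 2.
The 3 cells of cage g must have sum 8, leaving (4,4) = 1.
Row 4 now contains 2; hence (4,5) = 5.
The two cells of cage h must have sum 7, which forces (2,5) = 4.
Cage g has sum 8, which forces (3,4) = 2.
Column 5 already has 5, so (3,5) = 3.
Column 4 already has 2, which forces (1,4) = 4.
Column 5 already has 4, leaving (1,5) = 2.
4 is placed in row 2; hence (2,2) = 1.
Row 2 already has 1, so (2,3) = 2.
Row 3 already has 2, leaving (3,3) = 5.
5 is placed in column 3, so (5,3) = 4.
Column 4 now contains 4; hence (5,4) = 5.
Row 1 already has 4, so (1,2) = 5.
2 is placed in row 1, so (1,3) = 1.
5 is placed in row 3, which forces (3,2) = 4.
Completed grid: 3 5 1 4 2 / 5 1 2 3 4 / 1 4 5 2 3 / 4 2 3 1 5 / 2 3 4 5 1.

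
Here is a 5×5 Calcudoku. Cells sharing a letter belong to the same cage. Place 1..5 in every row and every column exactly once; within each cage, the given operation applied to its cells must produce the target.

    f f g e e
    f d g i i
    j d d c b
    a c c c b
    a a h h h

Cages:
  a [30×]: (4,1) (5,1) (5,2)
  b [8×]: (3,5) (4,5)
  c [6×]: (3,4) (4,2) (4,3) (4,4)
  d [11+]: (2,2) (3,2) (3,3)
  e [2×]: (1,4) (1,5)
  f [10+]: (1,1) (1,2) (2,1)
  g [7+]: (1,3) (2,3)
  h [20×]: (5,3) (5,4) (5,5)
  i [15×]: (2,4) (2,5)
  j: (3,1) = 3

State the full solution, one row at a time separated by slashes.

4 5 3 2 1 / 1 2 4 5 3 / 3 4 5 1 2 / 5 1 2 3 4 / 2 3 1 4 5

Cage j is a single given cell; hence (3,1) = 3.
Cage c needs product 6; hence (3,4) = 1.
1 is placed in column 4, which forces (1,4) = 2.
Cage e's pair has product 2, so (1,5) = 1.
2 is placed in column 4, which forces (4,4) = 3.
The 3 cells of cage a must have product 30, so (5,2) = 3.
Cage f has sum 10, which forces (2,1) = 1.
Column 4 already has 3, which forces (2,4) = 5.
The two cells of cage i must have product 15, which forces (2,5) = 3.
Cage h needs product 20, so (5,3) = 1.
5 is placed in column 4, so (5,4) = 4.
4 is placed in row 5; hence (5,5) = 5.
Cage a has product 30, which forces (4,1) = 5.
The 4 cells of cage c must have product 6, leaving (4,2) = 1.
1 is placed in column 3, which forces (4,3) = 2.
Row 4 now contains 2, leaving (4,5) = 4.
5 is placed in row 5; hence (5,1) = 2.
Column 1 already has 5; hence (1,1) = 4.
Cage f needs sum 10, leaving (1,2) = 5.
Cage g needs two cells with sum 7; hence (1,3) = 3.
Column 3 already has 2; hence (2,3) = 4.
Column 3 already has 4, which forces (3,3) = 5.
4 is placed in column 5; hence (3,5) = 2.
4 is placed in row 2; hence (2,2) = 2.
Row 3 already has 2; hence (3,2) = 4.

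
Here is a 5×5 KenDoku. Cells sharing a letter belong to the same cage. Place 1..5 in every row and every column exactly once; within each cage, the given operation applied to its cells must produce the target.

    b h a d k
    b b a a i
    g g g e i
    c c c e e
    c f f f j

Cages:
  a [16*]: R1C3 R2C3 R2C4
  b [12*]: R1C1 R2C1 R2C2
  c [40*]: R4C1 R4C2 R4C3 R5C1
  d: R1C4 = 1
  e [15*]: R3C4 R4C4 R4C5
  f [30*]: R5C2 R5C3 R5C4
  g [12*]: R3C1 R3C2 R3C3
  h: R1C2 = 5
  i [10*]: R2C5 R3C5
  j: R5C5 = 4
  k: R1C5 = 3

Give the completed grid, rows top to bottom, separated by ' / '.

Cage h is given; hence R1C2 = 5.
Cage d is a single given cell, which forces R1C4 = 1.
Cage k is a single given cell, leaving R1C5 = 3.
Cage j is a single given cell, which forces R5C5 = 4.
The 3 cells of cage e must have product 15, so R4C5 = 1.
Cage c has product 40; hence R5C1 = 1.
Column 1 already has 1, so R2C1 = 3.
Column 1 already has 3, so R3C1 = 4.
4 is placed in column 1, so R1C1 = 2.
Row 1 already has 2, so R1C3 = 4.
Cage b needs product 12, which forces R2C2 = 2.
Column 3 already has 4, leaving R2C3 = 1.
Row 2 now contains 2, leaving R2C4 = 4.
Row 2 now contains 2, which forces R2C5 = 5.
Column 3 already has 1, so R3C3 = 3.
Row 3 already has 3, so R3C4 = 5.
Column 5 now contains 5, which forces R3C5 = 2.
2 is placed in column 1, which forces R4C1 = 5.
2 is placed in column 2, leaving R4C2 = 4.
Row 4 already has 5, so R4C3 = 2.
Column 4 now contains 5, so R4C4 = 3.
2 is placed in column 2; hence R5C2 = 3.
2 is placed in column 3, which forces R5C3 = 5.
3 is placed in column 4, so R5C4 = 2.
Row 3 already has 3, so R3C2 = 1.

2 5 4 1 3 / 3 2 1 4 5 / 4 1 3 5 2 / 5 4 2 3 1 / 1 3 5 2 4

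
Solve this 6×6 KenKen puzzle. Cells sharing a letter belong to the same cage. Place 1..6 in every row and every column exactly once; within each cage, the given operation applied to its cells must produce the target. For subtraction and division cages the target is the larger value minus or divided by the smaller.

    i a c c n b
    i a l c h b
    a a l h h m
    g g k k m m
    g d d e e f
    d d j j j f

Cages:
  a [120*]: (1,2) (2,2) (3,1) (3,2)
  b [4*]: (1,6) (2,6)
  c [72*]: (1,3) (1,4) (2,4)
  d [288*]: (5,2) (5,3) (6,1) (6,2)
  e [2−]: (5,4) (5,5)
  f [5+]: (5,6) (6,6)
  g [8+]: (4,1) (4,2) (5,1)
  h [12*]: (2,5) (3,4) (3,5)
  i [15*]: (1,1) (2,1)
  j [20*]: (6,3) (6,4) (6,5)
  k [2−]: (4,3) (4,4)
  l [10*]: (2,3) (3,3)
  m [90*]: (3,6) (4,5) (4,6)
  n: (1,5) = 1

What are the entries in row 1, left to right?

5 2 3 6 1 4

Cage n is a single given cell; hence (1,5) = 1.
Row 1 now contains 1; hence (1,6) = 4.
4 is placed in column 6, which forces (2,6) = 1.
Cage m has product 90, leaving (4,5) = 3.
The 3 cells of cage h must have product 12, so (3,4) = 1.
Cage j has product 20, leaving (6,3) = 1.
Row 3 needs a 3, and only (3,2) is open for it.
Row 2 needs a 3, and only (2,1) is open for it.
Column 1 already has 3, which forces (1,1) = 5.
Row 1 now contains 5, leaving (1,2) = 2.
The 4 cells of cage a must have product 120, which forces (2,2) = 5.
Row 2 now contains 5, which forces (2,3) = 2.
Cage c has product 72, which forces (2,4) = 4.
Row 2 now contains 2, leaving (2,5) = 6.
Cage a has product 120, so (3,1) = 4.
2 is placed in column 3, so (3,3) = 5.
6 is placed in column 5, so (3,5) = 2.
Row 3 now contains 5, which forces (3,6) = 6.
Column 2 already has 5, which forces (4,2) = 1.
Column 6 now contains 6, leaving (4,6) = 5.
Cage d has product 288, leaving (5,2) = 4.
Row 5 already has 4, so (5,5) = 5.
Column 1 now contains 4, which forces (6,1) = 2.
Cage d has product 288; hence (6,2) = 6.
Column 4 already has 4, which forces (6,4) = 5.
Column 5 already has 5, so (6,5) = 4.
Row 6 already has 2, so (6,6) = 3.
Column 1 already has 2, which forces (4,1) = 6.
Cage k needs two cells with difference 2, which forces (4,3) = 4.
Row 4 already has 6, leaving (4,4) = 2.
Column 1 already has 2, leaving (5,1) = 1.
The 4 cells of cage d must have product 288, which forces (5,3) = 6.
Cage e needs two cells with difference 2, so (5,4) = 3.
3 is placed in column 6, leaving (5,6) = 2.
6 is placed in column 3, which forces (1,3) = 3.
Column 4 already has 3; hence (1,4) = 6.
The full grid is 5 2 3 6 1 4 / 3 5 2 4 6 1 / 4 3 5 1 2 6 / 6 1 4 2 3 5 / 1 4 6 3 5 2 / 2 6 1 5 4 3.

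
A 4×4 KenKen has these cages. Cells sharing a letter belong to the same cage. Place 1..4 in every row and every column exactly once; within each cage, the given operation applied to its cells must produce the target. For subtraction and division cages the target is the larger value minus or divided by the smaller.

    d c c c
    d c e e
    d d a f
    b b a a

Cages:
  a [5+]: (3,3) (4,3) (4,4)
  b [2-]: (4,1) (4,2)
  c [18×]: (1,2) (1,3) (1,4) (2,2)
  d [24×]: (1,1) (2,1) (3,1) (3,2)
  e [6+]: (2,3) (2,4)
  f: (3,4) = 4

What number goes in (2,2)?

3

Cage c has product 18; hence (2,2) = 3.
F is a freebie, so (3,4) = 4.
The two cells of cage e must have sum 6, leaving (2,3) = 4.
4 is placed in column 4; hence (2,4) = 2.
Column 4 already has 2, leaving (4,4) = 1.
Cage d needs product 24, which forces (1,1) = 4.
Column 4 now contains 1, leaving (1,4) = 3.
Row 2 already has 2, so (2,1) = 1.
Cage d has product 24; hence (3,1) = 3.
Cage d has product 24, which forces (3,2) = 2.
Cage a needs sum 5, leaving (3,3) = 1.
4 is placed in column 1, so (4,1) = 2.
2 is placed in column 2; hence (4,2) = 4.
Row 4 now contains 1; hence (4,3) = 3.
2 is placed in column 2; hence (1,2) = 1.
Column 3 now contains 1, so (1,3) = 2.
Filled in: 4 1 2 3 / 1 3 4 2 / 3 2 1 4 / 2 4 3 1.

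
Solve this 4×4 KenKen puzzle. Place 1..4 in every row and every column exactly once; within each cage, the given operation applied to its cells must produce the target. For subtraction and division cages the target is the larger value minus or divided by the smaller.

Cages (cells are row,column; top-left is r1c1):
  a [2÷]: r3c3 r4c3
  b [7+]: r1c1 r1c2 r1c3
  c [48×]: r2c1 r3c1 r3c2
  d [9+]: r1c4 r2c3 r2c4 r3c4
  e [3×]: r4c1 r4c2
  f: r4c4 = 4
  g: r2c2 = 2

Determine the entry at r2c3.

The 3 cells of cage c must have product 48, so r2c1 = 4.
Cage g is given; hence r2c2 = 2.
Cage c has product 48; hence r3c1 = 3.
Cage c needs product 48, leaving r3c2 = 4.
Column 1 already has 3, which forces r4c1 = 1.
1 is placed in row 4, leaving r4c2 = 3.
F is a freebie; hence r4c4 = 4.
Column 1 now contains 1, leaving r1c1 = 2.
Column 2 already has 4, so r1c2 = 1.
The 3 cells of cage b must have sum 7, which forces r1c3 = 4.
Cage d needs sum 9, leaving r1c4 = 3.
Cage d needs sum 9, leaving r2c3 = 3.
Cage d needs sum 9, so r2c4 = 1.
Cage a needs two cells with quotient 2, leaving r3c3 = 1.
Cage d needs sum 9, which forces r3c4 = 2.
4 is placed in row 4, leaving r4c3 = 2.
The full grid is 2 1 4 3 / 4 2 3 1 / 3 4 1 2 / 1 3 2 4.

3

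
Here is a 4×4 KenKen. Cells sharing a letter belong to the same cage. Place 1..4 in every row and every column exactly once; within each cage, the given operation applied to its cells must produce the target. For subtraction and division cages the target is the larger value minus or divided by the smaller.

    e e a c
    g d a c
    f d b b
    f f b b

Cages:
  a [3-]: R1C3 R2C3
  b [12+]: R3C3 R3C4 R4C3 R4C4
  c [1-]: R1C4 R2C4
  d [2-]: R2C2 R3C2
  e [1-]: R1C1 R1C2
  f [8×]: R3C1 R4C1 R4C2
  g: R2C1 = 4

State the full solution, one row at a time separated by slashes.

3 2 4 1 / 4 3 1 2 / 2 1 3 4 / 1 4 2 3

Cage g is given, so R2C1 = 4.
Row 2 already has 4, which forces R2C3 = 1.
Column 3 already has 1, so R1C3 = 4.
The 3 cells of cage f must have product 8, so R4C2 = 4.
Cage d's pair has difference 2, so R2C2 = 3.
Row 2 now contains 3, so R2C4 = 2.
4 is placed in column 2, leaving R3C2 = 1.
The 4 cells of cage b must have sum 12; hence R3C3 = 3.
Cage b needs sum 12; hence R3C4 = 4.
The 4 cells of cage b must have sum 12; hence R4C3 = 2.
Cage b needs sum 12; hence R4C4 = 3.
Column 2 now contains 1, leaving R1C2 = 2.
Column 4 now contains 3, so R1C4 = 1.
1 is placed in row 3; hence R3C1 = 2.
Row 4 now contains 2, leaving R4C1 = 1.
Row 1 now contains 1, which forces R1C1 = 3.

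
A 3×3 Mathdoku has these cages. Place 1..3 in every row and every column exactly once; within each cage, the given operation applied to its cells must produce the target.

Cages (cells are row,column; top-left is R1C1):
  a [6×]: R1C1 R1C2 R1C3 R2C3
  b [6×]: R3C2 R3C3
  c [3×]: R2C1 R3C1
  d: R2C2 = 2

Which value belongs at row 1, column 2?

D is a freebie, leaving R2C2 = 2.
Cage a needs product 6, which forces R2C3 = 1.
Column 2 now contains 2, so R3C2 = 3.
3 is placed in row 3; hence R3C3 = 2.
Cage a has product 6, leaving R1C1 = 2.
Column 2 already has 3, so R1C2 = 1.
Column 3 already has 2, leaving R1C3 = 3.
1 is placed in row 2, which forces R2C1 = 3.
3 is placed in row 3, leaving R3C1 = 1.
Completed grid: 2 1 3 / 3 2 1 / 1 3 2.

1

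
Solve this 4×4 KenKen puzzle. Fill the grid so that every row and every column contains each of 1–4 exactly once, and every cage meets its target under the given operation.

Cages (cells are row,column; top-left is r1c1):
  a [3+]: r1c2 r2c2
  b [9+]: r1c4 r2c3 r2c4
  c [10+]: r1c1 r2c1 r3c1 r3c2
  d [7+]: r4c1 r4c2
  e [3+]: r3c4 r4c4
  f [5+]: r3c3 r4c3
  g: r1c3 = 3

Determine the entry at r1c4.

G is a freebie, so r1c3 = 3.
Row 4 needs a 2, and only r4c4 is open for it.
2 is placed in column 4, so r1c4 = 4.
2 is placed in column 4, so r3c4 = 1.
The 3 cells of cage b must have sum 9; hence r2c3 = 2.
1 is placed in column 4, which forces r2c4 = 3.
Row 3 already has 1, which forces r3c3 = 4.
Cage f's pair has sum 5; hence r4c3 = 1.
Cage c has sum 10, so r1c1 = 1.
The two cells of cage a must have sum 3, leaving r1c2 = 2.
The 4 cells of cage c must have sum 10, so r2c1 = 4.
Row 2 already has 2, which forces r2c2 = 1.
Column 2 already has 2; hence r3c2 = 3.
Column 1 now contains 4, which forces r4c1 = 3.
Column 2 already has 3, leaving r4c2 = 4.
3 is placed in row 3, leaving r3c1 = 2.
Completed grid: 1 2 3 4 / 4 1 2 3 / 2 3 4 1 / 3 4 1 2.

4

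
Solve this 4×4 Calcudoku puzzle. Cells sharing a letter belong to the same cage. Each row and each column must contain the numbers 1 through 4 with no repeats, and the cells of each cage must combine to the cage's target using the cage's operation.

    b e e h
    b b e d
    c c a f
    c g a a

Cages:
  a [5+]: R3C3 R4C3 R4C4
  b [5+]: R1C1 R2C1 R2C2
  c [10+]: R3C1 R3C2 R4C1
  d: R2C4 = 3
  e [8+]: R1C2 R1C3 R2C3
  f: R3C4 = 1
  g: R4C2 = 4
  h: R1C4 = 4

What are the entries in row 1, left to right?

2 1 3 4

H is a freebie, so R1C4 = 4.
D is a freebie, leaving R2C4 = 3.
F is a freebie, so R3C4 = 1.
Cage g is a single given cell; hence R4C2 = 4.
Column 4 already has 1, so R4C4 = 2.
Cage b needs sum 5, leaving R1C1 = 2.
3 is placed in row 2, leaving R2C1 = 1.
Cage b needs sum 5, leaving R2C2 = 2.
Cage e needs sum 8, leaving R2C3 = 4.
Cage c has sum 10, so R3C1 = 4.
Column 2 now contains 4, so R3C2 = 3.
Row 3 already has 1, leaving R3C3 = 2.
Row 4 already has 4, so R4C1 = 3.
Cage a needs sum 5; hence R4C3 = 1.
3 is placed in column 2, leaving R1C2 = 1.
Column 3 already has 1; hence R1C3 = 3.
Filled in: 2 1 3 4 / 1 2 4 3 / 4 3 2 1 / 3 4 1 2.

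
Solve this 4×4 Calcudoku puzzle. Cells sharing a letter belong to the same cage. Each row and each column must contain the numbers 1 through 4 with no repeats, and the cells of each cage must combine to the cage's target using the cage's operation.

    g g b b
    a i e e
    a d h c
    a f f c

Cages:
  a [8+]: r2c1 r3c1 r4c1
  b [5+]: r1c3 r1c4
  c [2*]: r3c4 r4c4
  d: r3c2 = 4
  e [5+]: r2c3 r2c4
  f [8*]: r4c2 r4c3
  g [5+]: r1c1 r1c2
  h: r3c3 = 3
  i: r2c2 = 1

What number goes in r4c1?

3

Cage i is a single given cell, so r2c2 = 1.
D is a freebie; hence r3c2 = 4.
Cage h is given, which forces r3c3 = 3.
Column 2 now contains 4, so r4c2 = 2.
2 is placed in row 4, leaving r4c3 = 4.
2 is placed in row 4, leaving r4c4 = 1.
The two cells of cage g must have sum 5; hence r1c1 = 2.
Column 2 now contains 2, leaving r1c2 = 3.
Row 1 already has 2, leaving r1c3 = 1.
Row 1 now contains 3, so r1c4 = 4.
Cage a needs sum 8, so r2c1 = 4.
4 is placed in column 3, leaving r2c3 = 2.
Cage e's pair has sum 5, which forces r2c4 = 3.
Row 3 now contains 3; hence r3c1 = 1.
Column 4 already has 1, leaving r3c4 = 2.
Row 4 already has 1, which forces r4c1 = 3.
Filled in: 2 3 1 4 / 4 1 2 3 / 1 4 3 2 / 3 2 4 1.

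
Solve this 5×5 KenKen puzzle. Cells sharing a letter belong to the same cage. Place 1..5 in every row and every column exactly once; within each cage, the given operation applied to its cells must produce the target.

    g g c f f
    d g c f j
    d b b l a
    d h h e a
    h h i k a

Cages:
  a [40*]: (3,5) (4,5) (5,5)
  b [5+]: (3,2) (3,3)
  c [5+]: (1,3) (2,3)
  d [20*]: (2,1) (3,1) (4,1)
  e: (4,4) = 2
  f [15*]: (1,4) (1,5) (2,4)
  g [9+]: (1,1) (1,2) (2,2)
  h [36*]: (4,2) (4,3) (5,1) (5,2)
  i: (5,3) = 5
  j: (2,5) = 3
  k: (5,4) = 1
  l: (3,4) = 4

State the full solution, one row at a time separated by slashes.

2 5 4 3 1 / 4 2 1 5 3 / 1 3 2 4 5 / 5 1 3 2 4 / 3 4 5 1 2

Cage j is given, so (2,5) = 3.
Cage l is given, leaving (3,4) = 4.
E is a freebie, which forces (4,4) = 2.
I is a freebie, which forces (5,3) = 5.
Cage k is a single given cell, which forces (5,4) = 1.
Cage f needs product 15; hence (1,4) = 3.
Cage f needs product 15, which forces (1,5) = 1.
Column 4 already has 1, so (2,4) = 5.
The 3 cells of cage g must have sum 9, so (1,1) = 2.
The 3 cells of cage g must have sum 9, so (1,2) = 5.
1 is placed in row 1, leaving (1,3) = 4.
Cage g needs sum 9, so (2,2) = 2.
The two cells of cage c must have sum 5, leaving (2,3) = 1.
Column 2 already has 2, so (3,2) = 3.
3 is placed in row 3, leaving (3,3) = 2.
2 is placed in row 3, leaving (3,5) = 5.
Column 2 now contains 3, leaving (4,2) = 1.
Column 3 already has 1; hence (4,3) = 3.
5 is placed in column 5, so (4,5) = 4.
Column 2 now contains 3; hence (5,2) = 4.
4 is placed in column 5, which forces (5,5) = 2.
1 is placed in row 2; hence (2,1) = 4.
5 is placed in row 3, which forces (3,1) = 1.
4 is placed in row 4, so (4,1) = 5.
Row 5 already has 4; hence (5,1) = 3.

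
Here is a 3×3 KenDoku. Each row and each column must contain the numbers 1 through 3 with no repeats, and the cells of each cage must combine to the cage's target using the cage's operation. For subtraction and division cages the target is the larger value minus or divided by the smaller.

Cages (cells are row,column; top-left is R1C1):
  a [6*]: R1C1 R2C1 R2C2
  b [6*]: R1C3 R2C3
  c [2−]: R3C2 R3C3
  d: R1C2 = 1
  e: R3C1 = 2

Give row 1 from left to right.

3 1 2

Cage d is a single given cell, leaving R1C2 = 1.
Cage e is a single given cell, so R3C1 = 2.
Column 2 already has 1, so R3C2 = 3.
Row 3 already has 3, leaving R3C3 = 1.
Column 1 now contains 2, which forces R1C1 = 3.
Row 1 already has 3, so R1C3 = 2.
The 3 cells of cage a must have product 6, leaving R2C1 = 1.
Column 2 now contains 3, which forces R2C2 = 2.
Column 3 now contains 2, so R2C3 = 3.
The full grid is 3 1 2 / 1 2 3 / 2 3 1.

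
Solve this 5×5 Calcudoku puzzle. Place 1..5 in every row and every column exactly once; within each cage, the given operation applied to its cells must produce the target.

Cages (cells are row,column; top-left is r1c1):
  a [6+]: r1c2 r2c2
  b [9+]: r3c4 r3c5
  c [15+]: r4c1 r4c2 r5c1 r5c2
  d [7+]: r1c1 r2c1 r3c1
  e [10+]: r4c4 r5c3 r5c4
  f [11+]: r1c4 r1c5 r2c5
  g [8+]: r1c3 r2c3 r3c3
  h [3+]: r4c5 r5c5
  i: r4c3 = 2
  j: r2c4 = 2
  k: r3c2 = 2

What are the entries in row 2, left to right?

4 5 1 2 3

Cage j is a single given cell, which forces r2c4 = 2.
K is a freebie, so r3c2 = 2.
Cage i is given, which forces r4c3 = 2.
Row 4 already has 2, which forces r4c5 = 1.
Column 5 now contains 1, which forces r5c5 = 2.
Cage d has sum 7; hence r1c1 = 2.
Row 2 needs a 5, and only r2c2 is open for it.
5 is placed in column 2; hence r1c2 = 1.
The only place for 5 in row 1 is r1c5.
The 3 cells of cage f must have sum 11, leaving r1c4 = 3.
Cage f needs sum 11, so r2c5 = 3.
Cage b needs two cells with sum 9, leaving r3c4 = 5.
5 is placed in column 5, which forces r3c5 = 4.
Column 4 now contains 5, so r4c4 = 4.
4 is placed in column 4, leaving r5c4 = 1.
Row 1 already has 3, which forces r1c3 = 4.
Cage d has sum 7, so r2c1 = 4.
The 3 cells of cage g must have sum 8, so r2c3 = 1.
Row 3 already has 4; hence r3c1 = 1.
The 3 cells of cage g must have sum 8, so r3c3 = 3.
Cage c needs sum 15, so r4c1 = 5.
4 is placed in row 4; hence r4c2 = 3.
Cage c has sum 15, which forces r5c1 = 3.
The 4 cells of cage c must have sum 15, leaving r5c2 = 4.
Cage e has sum 10, leaving r5c3 = 5.
The full grid is 2 1 4 3 5 / 4 5 1 2 3 / 1 2 3 5 4 / 5 3 2 4 1 / 3 4 5 1 2.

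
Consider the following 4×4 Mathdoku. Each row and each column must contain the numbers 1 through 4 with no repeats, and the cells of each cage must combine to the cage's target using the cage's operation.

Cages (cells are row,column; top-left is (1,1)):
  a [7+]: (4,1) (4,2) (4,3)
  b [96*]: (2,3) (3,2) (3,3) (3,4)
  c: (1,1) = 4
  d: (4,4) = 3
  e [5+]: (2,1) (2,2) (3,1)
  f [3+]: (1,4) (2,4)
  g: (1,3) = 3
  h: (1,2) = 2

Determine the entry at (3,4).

4

Cage c is given, so (1,1) = 4.
Cage h is given, leaving (1,2) = 2.
Cage g is given, leaving (1,3) = 3.
2 is placed in row 1, which forces (1,4) = 1.
2 is placed in column 2; hence (2,2) = 1.
Cage b has product 96, leaving (2,3) = 4.
Column 4 already has 1, which forces (2,4) = 2.
Column 3 already has 3, leaving (3,3) = 2.
Column 2 already has 1, leaving (4,2) = 4.
2 is placed in column 3, so (4,3) = 1.
D is a freebie; hence (4,4) = 3.
1 is placed in row 2; hence (2,1) = 3.
Row 3 now contains 2, so (3,1) = 1.
Column 2 already has 4; hence (3,2) = 3.
Column 4 already has 3, which forces (3,4) = 4.
Row 4 already has 1, leaving (4,1) = 2.
Completed grid: 4 2 3 1 / 3 1 4 2 / 1 3 2 4 / 2 4 1 3.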